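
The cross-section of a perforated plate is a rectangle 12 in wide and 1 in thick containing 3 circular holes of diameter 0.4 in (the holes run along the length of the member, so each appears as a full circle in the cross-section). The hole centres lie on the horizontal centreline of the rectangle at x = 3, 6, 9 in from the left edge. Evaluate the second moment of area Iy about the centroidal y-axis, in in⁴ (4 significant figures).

Decompose the section into non-overlapping parts with the origin at the bottom-left of its bounding rectangle.
Plate: 12 × 1, A = 12 in², x = 6 in, Ī = 144 in⁴.
Hole 1 (subtracted): ⌀0.4, A = 0.125664 in², x = 3 in, Ī = 0.00125664 in⁴.
Hole 2 (subtracted): ⌀0.4, A = 0.125664 in², x = 6 in, Ī = 0.00125664 in⁴.
Hole 3 (subtracted): ⌀0.4, A = 0.125664 in², x = 9 in, Ī = 0.00125664 in⁴.
By symmetry the centroid is at mid-width, x̄ = 6 in.
Transfer each piece to the centroidal y-axis using Ī + A·d² with d = x − 6:
  plate: d = 0 in → contributes +144 in⁴
  hole 1: d = -3 in → contributes −1.13223 in⁴
  hole 2: d = 0 in → contributes −0.00125664 in⁴
  hole 3: d = 3 in → contributes −1.13223 in⁴
Total I = 141.734 in⁴.

Iy ≈ 141.7 in⁴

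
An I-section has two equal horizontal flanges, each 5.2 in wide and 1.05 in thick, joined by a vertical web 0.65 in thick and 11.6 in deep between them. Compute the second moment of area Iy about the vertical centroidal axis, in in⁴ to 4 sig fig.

Treat the section as a set of non-overlapping primitives; coordinates are from the bounding-box lower-left.
Bottom flange: 5.2 × 1.05, A = 5.46 in², x = 2.6 in, Ī = 12.3032 in⁴.
Web: 0.65 × 11.6, A = 7.54 in², x = 2.6 in, Ī = 0.265471 in⁴.
Top flange: 5.2 × 1.05, A = 5.46 in², x = 2.6 in, Ī = 12.3032 in⁴.
By symmetry the centroid is at mid-width, x̄ = 2.6 in.
All pieces are centred on the vertical centroidal axis, so I = ΣĪ = 24.8719 in⁴.

Iy ≈ 24.87 in⁴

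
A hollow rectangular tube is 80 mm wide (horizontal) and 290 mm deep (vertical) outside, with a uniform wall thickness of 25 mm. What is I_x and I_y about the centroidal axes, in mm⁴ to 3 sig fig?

Decompose the section into non-overlapping parts with the origin at the bottom-left of its bounding rectangle.
Outer rectangle: 80 × 290, A = 23 200 mm², y = 145 mm, Ī = 162 593 333 mm⁴.
Inner void (subtracted): 30 × 240, A = 7 200 mm², y = 145 mm, Ī = 34 560 000 mm⁴.
By symmetry the centroid is at mid-height, ȳ = 145 mm.
All pieces are centred on the centroidal x-axis, so I = ΣĪ (holes subtracted) = 128 033 333 mm⁴.
Repeating about the centroidal y-axis gives I_y = 11 833 333 mm⁴.

I_x ≈ 1.28 × 10⁸ mm⁴, I_y ≈ 1.18 × 10⁷ mm⁴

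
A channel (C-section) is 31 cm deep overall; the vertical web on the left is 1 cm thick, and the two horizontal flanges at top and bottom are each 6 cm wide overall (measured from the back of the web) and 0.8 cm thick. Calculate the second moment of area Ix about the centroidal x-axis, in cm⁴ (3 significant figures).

Ix ≈ 4310 cm⁴

Break the section into simple shapes (no overlaps), measuring from the bottom-left corner of the bounding box.
Web: 1 × 31, A = 31 cm², y = 15.5 cm, Ī = 2482.6 cm⁴.
Top flange (beyond web): 5 × 0.8, A = 4 cm², y = 30.6 cm, Ī = 0.21333 cm⁴.
Bottom flange (beyond web): 5 × 0.8, A = 4 cm², y = 0.4 cm, Ī = 0.21333 cm⁴.
By symmetry the centroid is at mid-height, ȳ = 15.5 cm.
Transfer each piece to the centroidal x-axis using Ī + A·d² with d = y − 15.5:
  web: d = 0 cm → contributes +2482.6 cm⁴
  top flange (beyond web): d = 15.1 cm → contributes +912.25 cm⁴
  bottom flange (beyond web): d = -15.1 cm → contributes +912.25 cm⁴
Total I = 4307.1 cm⁴.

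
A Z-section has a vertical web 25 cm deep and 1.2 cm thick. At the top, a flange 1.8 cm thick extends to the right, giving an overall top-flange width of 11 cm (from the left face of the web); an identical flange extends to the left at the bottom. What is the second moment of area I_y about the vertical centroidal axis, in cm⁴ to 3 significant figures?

I_y ≈ 1350 cm⁴

Decompose the section into non-overlapping parts with the origin at the bottom-left of its bounding rectangle.
Web: 1.2 × 25, A = 30 cm², x = 10.4 cm, Ī = 3.6 cm⁴.
Top flange (beyond web): 9.8 × 1.8, A = 17.64 cm², x = 15.9 cm, Ī = 141.18 cm⁴.
Bottom flange (beyond web): 9.8 × 1.8, A = 17.64 cm², x = 4.9 cm, Ī = 141.18 cm⁴.
Centroid: x̄ = ΣA·x / ΣA = 10.4 cm.
Transfer each piece to the vertical centroidal axis using Ī + A·d² with d = x − 10.4:
  web: d = 0 cm → contributes +3.6 cm⁴
  top flange (beyond web): d = 5.5 cm → contributes +674.79 cm⁴
  bottom flange (beyond web): d = -5.5 cm → contributes +674.79 cm⁴
Total I = 1353.2 cm⁴.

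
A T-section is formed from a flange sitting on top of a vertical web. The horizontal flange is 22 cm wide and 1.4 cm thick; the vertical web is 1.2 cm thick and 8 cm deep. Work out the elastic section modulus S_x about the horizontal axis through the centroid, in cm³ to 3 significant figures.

S_x ≈ 28.7 cm³

Break the section into simple shapes (no overlaps), measuring from the bottom-left corner of the bounding box.
Flange: 22 × 1.4, A = 30.8 cm², y = 8.7 cm, Ī = 5.0307 cm⁴.
Web: 1.2 × 8, A = 9.6 cm², y = 4 cm, Ī = 51.2 cm⁴.
Centroid: ȳ = ΣA·y / ΣA = 7.5832 cm.
Transfer each piece to the horizontal axis through the centroid using Ī + A·d² with d = y − 7.5832:
  flange: d = 1.1168 cm → contributes +43.448 cm⁴
  web: d = -3.5832 cm → contributes +174.46 cm⁴
Total I = 217.9 cm⁴.
Extreme fibre distance c = 7.5832 cm; S = I/c = 28.735 cm³.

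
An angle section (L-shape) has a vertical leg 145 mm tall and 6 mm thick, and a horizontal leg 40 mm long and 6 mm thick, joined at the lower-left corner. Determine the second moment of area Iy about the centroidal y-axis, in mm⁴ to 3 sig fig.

Break the section into simple shapes (no overlaps), measuring from the bottom-left corner of the bounding box.
Vertical leg: 6 × 145, A = 870 mm², x = 3 mm, Ī = 2 610 mm⁴.
Horizontal leg (remainder): 34 × 6, A = 204 mm², x = 23 mm, Ī = 19 652 mm⁴.
Centroid: x̄ = ΣA·x / ΣA = 6.7989 mm.
Transfer each piece to the centroidal y-axis using Ī + A·d² with d = x − 6.7989:
  vertical leg: d = -3.7989 mm → contributes +15 165 mm⁴
  horizontal leg (remainder): d = 16.201 mm → contributes +73 197 mm⁴
Total I = 88 363 mm⁴.

Iy ≈ 8.84 × 10⁴ mm⁴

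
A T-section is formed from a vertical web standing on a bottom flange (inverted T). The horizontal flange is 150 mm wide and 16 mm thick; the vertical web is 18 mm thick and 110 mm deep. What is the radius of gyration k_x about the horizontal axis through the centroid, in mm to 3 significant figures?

Treat the section as a set of non-overlapping primitives; coordinates are from the bounding-box lower-left.
Flange: 150 × 16, A = 2 400 mm², y = 8 mm, Ī = 51 200 mm⁴.
Web: 18 × 110, A = 1 980 mm², y = 71 mm, Ī = 1 996 500 mm⁴.
Centroid: ȳ = ΣA·y / ΣA = 36.479 mm.
Transfer each piece to the horizontal axis through the centroid using Ī + A·d² with d = y − 36.479:
  flange: d = -28.479 mm → contributes +1 997 790 mm⁴
  web: d = 34.521 mm → contributes +4 356 003 mm⁴
Total I = 6 353 793 mm⁴.
Radius of gyration: k = √(I/A) = √(6 353 793 / 4 380) = 38.087 mm.

k_x ≈ 38.1 mm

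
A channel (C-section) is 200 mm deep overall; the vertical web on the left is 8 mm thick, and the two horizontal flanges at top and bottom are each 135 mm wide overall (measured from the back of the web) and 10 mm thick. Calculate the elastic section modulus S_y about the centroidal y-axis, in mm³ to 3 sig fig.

S_y ≈ 8.81 × 10⁴ mm³

Treat the section as a set of non-overlapping primitives; coordinates are from the bounding-box lower-left.
Web: 8 × 200, A = 1 600 mm², x = 4 mm, Ī = 8533.3 mm⁴.
Top flange (beyond web): 127 × 10, A = 1 270 mm², x = 71.5 mm, Ī = 1 706 986 mm⁴.
Bottom flange (beyond web): 127 × 10, A = 1 270 mm², x = 71.5 mm, Ī = 1 706 986 mm⁴.
Centroid: x̄ = ΣA·x / ΣA = 45.413 mm.
Transfer each piece to the centroidal y-axis using Ī + A·d² with d = x − 45.413:
  web: d = -41.413 mm → contributes +2 752 598 mm⁴
  top flange (beyond web): d = 26.087 mm → contributes +2 571 258 mm⁴
  bottom flange (beyond web): d = 26.087 mm → contributes +2 571 258 mm⁴
Total I = 7 895 114 mm⁴.
Extreme fibre distance c = 89.587 mm; S = I/c = 88 128 mm³.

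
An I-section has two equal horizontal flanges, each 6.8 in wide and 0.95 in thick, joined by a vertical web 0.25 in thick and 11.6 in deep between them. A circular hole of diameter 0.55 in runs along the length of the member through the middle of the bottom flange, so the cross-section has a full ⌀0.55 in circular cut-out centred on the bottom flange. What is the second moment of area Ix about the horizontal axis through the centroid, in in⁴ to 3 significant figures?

Ix ≈ 533 in⁴

Decompose the section into non-overlapping parts with the origin at the bottom-left of its bounding rectangle.
Bottom flange: 6.8 × 0.95, A = 6.46 in², y = 0.475 in, Ī = 0.48585 in⁴.
Web: 0.25 × 11.6, A = 2.9 in², y = 6.75 in, Ī = 32.519 in⁴.
Top flange: 6.8 × 0.95, A = 6.46 in², y = 13.025 in, Ī = 0.48585 in⁴.
Hole (subtracted): ⌀0.55, A = 0.23758 in², y = 0.475 in, Ī = 0.0044918 in⁴.
Centroid: ȳ = ΣA·y / ΣA = 6.8457 in.
Transfer each piece to the horizontal axis through the centroid using Ī + A·d² with d = y − 6.8457:
  bottom flange: d = -6.3707 in → contributes +262.67 in⁴
  web: d = -0.095674 in → contributes +32.545 in⁴
  top flange: d = 6.1793 in → contributes +247.15 in⁴
  hole: d = -6.3707 in → contributes −9.6469 in⁴
Total I = 532.72 in⁴.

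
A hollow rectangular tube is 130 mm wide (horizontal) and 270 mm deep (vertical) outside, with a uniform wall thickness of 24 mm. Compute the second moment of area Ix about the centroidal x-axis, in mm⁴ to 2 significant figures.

Ix ≈ 1.4 × 10⁸ mm⁴

Break the section into simple shapes (no overlaps), measuring from the bottom-left corner of the bounding box.
Outer rectangle: 130 × 270, A = 35 100 mm², y = 135 mm, Ī = 213 232 500 mm⁴.
Inner void (subtracted): 82 × 222, A = 18 204 mm², y = 135 mm, Ī = 74 763 828 mm⁴.
By symmetry the centroid is at mid-height, ȳ = 135 mm.
All pieces are centred on the centroidal x-axis, so I = ΣĪ (holes subtracted) = 138 468 672 mm⁴.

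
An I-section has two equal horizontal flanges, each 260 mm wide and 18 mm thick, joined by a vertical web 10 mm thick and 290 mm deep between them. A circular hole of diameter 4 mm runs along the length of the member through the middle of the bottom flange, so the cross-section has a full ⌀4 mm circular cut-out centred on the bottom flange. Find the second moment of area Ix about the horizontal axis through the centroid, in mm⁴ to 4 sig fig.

Break the section into simple shapes (no overlaps), measuring from the bottom-left corner of the bounding box.
Bottom flange: 260 × 18, A = 4 680 mm², y = 9 mm, Ī = 126 360 mm⁴.
Web: 10 × 290, A = 2 900 mm², y = 163 mm, Ī = 20 324 167 mm⁴.
Top flange: 260 × 18, A = 4 680 mm², y = 317 mm, Ī = 126 360 mm⁴.
Hole (subtracted): ⌀4, A = 12.5664 mm², y = 9 mm, Ī = 12.5664 mm⁴.
Centroid: ȳ = ΣA·y / ΣA = 163.158 mm.
Transfer each piece to the horizontal axis through the centroid using Ī + A·d² with d = y − 163.158:
  bottom flange: d = -154.158 mm → contributes +111 345 119 mm⁴
  web: d = -0.15801 mm → contributes +20 324 239 mm⁴
  top flange: d = 153.842 mm → contributes +110 889 594 mm⁴
  hole: d = -154.158 mm → contributes −298 648 mm⁴
Total I = 242 260 304 mm⁴.

Ix ≈ 2.423 × 10⁸ mm⁴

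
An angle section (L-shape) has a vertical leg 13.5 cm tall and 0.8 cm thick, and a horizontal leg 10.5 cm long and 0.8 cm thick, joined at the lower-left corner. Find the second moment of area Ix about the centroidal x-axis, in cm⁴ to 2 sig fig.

Split into non-overlapping primitives; take the origin at the lower-left of the bounding box.
Vertical leg: 0.8 × 13.5, A = 10.8 cm², y = 6.75 cm, Ī = 164 cm⁴.
Horizontal leg (remainder): 9.7 × 0.8, A = 7.76 cm², y = 0.4 cm, Ī = 0.4139 cm⁴.
Centroid: ȳ = ΣA·y / ΣA = 4.095 cm.
Transfer each piece to the centroidal x-axis using Ī + A·d² with d = y − 4.095:
  vertical leg: d = 2.655 cm → contributes +240.2 cm⁴
  horizontal leg (remainder): d = -3.695 cm → contributes +106.4 cm⁴
Total I = 346.5 cm⁴.

Ix ≈ 350 cm⁴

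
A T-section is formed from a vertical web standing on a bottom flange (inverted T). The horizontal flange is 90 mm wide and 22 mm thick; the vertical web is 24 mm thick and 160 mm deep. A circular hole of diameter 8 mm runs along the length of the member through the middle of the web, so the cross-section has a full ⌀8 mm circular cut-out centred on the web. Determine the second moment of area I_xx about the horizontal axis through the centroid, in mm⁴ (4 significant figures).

Decompose the section into non-overlapping parts with the origin at the bottom-left of its bounding rectangle.
Flange: 90 × 22, A = 1 980 mm², y = 11 mm, Ī = 79 860 mm⁴.
Web: 24 × 160, A = 3 840 mm², y = 102 mm, Ī = 8 192 000 mm⁴.
Hole (subtracted): ⌀8, A = 50.2655 mm², y = 102 mm, Ī = 201.062 mm⁴.
Centroid: ȳ = ΣA·y / ΣA = 70.7715 mm.
Transfer each piece to the horizontal axis through the centroid using Ī + A·d² with d = y − 70.7715:
  flange: d = -59.7715 mm → contributes +7 153 678 mm⁴
  web: d = 31.2285 mm → contributes +11 936 835 mm⁴
  hole: d = 31.2285 mm → contributes −49220.8 mm⁴
Total I = 19 041 293 mm⁴.

I_xx ≈ 1.904 × 10⁷ mm⁴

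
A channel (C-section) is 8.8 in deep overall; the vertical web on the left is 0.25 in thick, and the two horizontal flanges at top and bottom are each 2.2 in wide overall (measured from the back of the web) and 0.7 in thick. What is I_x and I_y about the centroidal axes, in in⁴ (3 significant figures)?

Split into non-overlapping primitives; take the origin at the lower-left of the bounding box.
Web: 0.25 × 8.8, A = 2.2 in², y = 4.4 in, Ī = 14.197 in⁴.
Top flange (beyond web): 1.95 × 0.7, A = 1.365 in², y = 8.45 in, Ī = 0.055738 in⁴.
Bottom flange (beyond web): 1.95 × 0.7, A = 1.365 in², y = 0.35 in, Ī = 0.055738 in⁴.
By symmetry the centroid is at mid-height, ȳ = 4.4 in.
Transfer each piece to the centroidal x-axis using Ī + A·d² with d = y − 4.4:
  web: d = 0 in → contributes +14.197 in⁴
  top flange (beyond web): d = 4.05 in → contributes +22.445 in⁴
  bottom flange (beyond web): d = -4.05 in → contributes +22.445 in⁴
Total I = 59.088 in⁴.
For the y-axis: x̄ = 0.73413 in.
Repeating about the centroidal y-axis gives I_y = 2.3506 in⁴.

I_x ≈ 59.1 in⁴, I_y ≈ 2.35 in⁴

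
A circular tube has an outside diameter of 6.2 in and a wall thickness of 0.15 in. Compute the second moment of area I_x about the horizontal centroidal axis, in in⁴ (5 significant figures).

Decompose the section into non-overlapping parts with the origin at the bottom-left of its bounding rectangle.
Outer circle: ⌀6.2, A = 30.19071 in², y = 3.1 in, Ī = 72.53317 in⁴.
Bore (subtracted): ⌀5.9, A = 27.33971 in², y = 3.1 in, Ī = 59.48096 in⁴.
By symmetry the centroid is at mid-height, ȳ = 3.1 in.
All pieces are centred on the horizontal centroidal axis, so I = ΣĪ (holes subtracted) = 13.05221 in⁴.

I_x ≈ 13.052 in⁴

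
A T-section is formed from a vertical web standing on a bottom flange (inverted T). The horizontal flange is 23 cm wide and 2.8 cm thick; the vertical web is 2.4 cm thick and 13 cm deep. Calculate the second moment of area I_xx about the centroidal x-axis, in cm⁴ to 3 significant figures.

I_xx ≈ 1790 cm⁴

Decompose the section into non-overlapping parts with the origin at the bottom-left of its bounding rectangle.
Flange: 23 × 2.8, A = 64.4 cm², y = 1.4 cm, Ī = 42.075 cm⁴.
Web: 2.4 × 13, A = 31.2 cm², y = 9.3 cm, Ī = 439.4 cm⁴.
Centroid: ȳ = ΣA·y / ΣA = 3.9782 cm.
Transfer each piece to the centroidal x-axis using Ī + A·d² with d = y − 3.9782:
  flange: d = -2.5782 cm → contributes +470.16 cm⁴
  web: d = 5.3218 cm → contributes +1 323 cm⁴
Total I = 1793.2 cm⁴.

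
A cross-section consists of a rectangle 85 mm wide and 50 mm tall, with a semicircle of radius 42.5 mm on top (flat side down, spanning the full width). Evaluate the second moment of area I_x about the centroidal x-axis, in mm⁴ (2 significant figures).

I_x ≈ 4.4 × 10⁶ mm⁴

Decompose the section into non-overlapping parts with the origin at the bottom-left of its bounding rectangle.
Rectangular body: 85 × 50, A = 4 250 mm², y = 25 mm, Ī = 885 417 mm⁴.
Semicircular cap: semicircle r = 42.5, A = 2 837 mm², y = 68.04 mm, Ī = 358 086 mm⁴.
Centroid: ȳ = ΣA·y / ΣA = 42.23 mm.
Transfer each piece to the centroidal x-axis using Ī + A·d² with d = y − 42.23:
  rectangular body: d = -17.23 mm → contributes +2 147 024 mm⁴
  semicircular cap: d = 25.81 mm → contributes +2 247 884 mm⁴
Total I = 4 394 908 mm⁴.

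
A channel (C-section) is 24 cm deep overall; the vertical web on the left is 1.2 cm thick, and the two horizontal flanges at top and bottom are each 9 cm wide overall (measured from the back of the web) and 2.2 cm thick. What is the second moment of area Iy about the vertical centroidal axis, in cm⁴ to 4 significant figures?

Split into non-overlapping primitives; take the origin at the lower-left of the bounding box.
Web: 1.2 × 24, A = 28.8 cm², x = 0.6 cm, Ī = 3.456 cm⁴.
Top flange (beyond web): 7.8 × 2.2, A = 17.16 cm², x = 5.1 cm, Ī = 87.0012 cm⁴.
Bottom flange (beyond web): 7.8 × 2.2, A = 17.16 cm², x = 5.1 cm, Ī = 87.0012 cm⁴.
Centroid: x̄ = ΣA·x / ΣA = 3.04677 cm.
Transfer each piece to the vertical centroidal axis using Ī + A·d² with d = x − 3.04677:
  web: d = -2.44677 cm → contributes +175.872 cm⁴
  top flange (beyond web): d = 2.05323 cm → contributes +159.344 cm⁴
  bottom flange (beyond web): d = 2.05323 cm → contributes +159.344 cm⁴
Total I = 494.56 cm⁴.

Iy ≈ 494.6 cm⁴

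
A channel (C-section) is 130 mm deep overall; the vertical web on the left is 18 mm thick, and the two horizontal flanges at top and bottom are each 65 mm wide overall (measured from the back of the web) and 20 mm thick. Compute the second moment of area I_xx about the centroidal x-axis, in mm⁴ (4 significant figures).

I_xx ≈ 9.045 × 10⁶ mm⁴

Break the section into simple shapes (no overlaps), measuring from the bottom-left corner of the bounding box.
Web: 18 × 130, A = 2 340 mm², y = 65 mm, Ī = 3 295 500 mm⁴.
Top flange (beyond web): 47 × 20, A = 940 mm², y = 120 mm, Ī = 31333.3 mm⁴.
Bottom flange (beyond web): 47 × 20, A = 940 mm², y = 10 mm, Ī = 31333.3 mm⁴.
By symmetry the centroid is at mid-height, ȳ = 65 mm.
Transfer each piece to the centroidal x-axis using Ī + A·d² with d = y − 65:
  web: d = 0 mm → contributes +3 295 500 mm⁴
  top flange (beyond web): d = 55 mm → contributes +2 874 833 mm⁴
  bottom flange (beyond web): d = -55 mm → contributes +2 874 833 mm⁴
Total I = 9 045 167 mm⁴.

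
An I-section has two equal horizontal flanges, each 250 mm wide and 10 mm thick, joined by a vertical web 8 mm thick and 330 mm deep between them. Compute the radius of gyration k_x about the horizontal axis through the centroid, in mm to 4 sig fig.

Break the section into simple shapes (no overlaps), measuring from the bottom-left corner of the bounding box.
Bottom flange: 250 × 10, A = 2 500 mm², y = 5 mm, Ī = 20833.3 mm⁴.
Web: 8 × 330, A = 2 640 mm², y = 175 mm, Ī = 23 958 000 mm⁴.
Top flange: 250 × 10, A = 2 500 mm², y = 345 mm, Ī = 20833.3 mm⁴.
By symmetry the centroid is at mid-height, ȳ = 175 mm.
Transfer each piece to the horizontal axis through the centroid using Ī + A·d² with d = y − 175:
  bottom flange: d = -170 mm → contributes +72 270 833 mm⁴
  web: d = 0 mm → contributes +23 958 000 mm⁴
  top flange: d = 170 mm → contributes +72 270 833 mm⁴
Total I = 168 499 667 mm⁴.
Radius of gyration: k = √(I/A) = √(168 499 667 / 7 640) = 148.509 mm.

k_x ≈ 148.5 mm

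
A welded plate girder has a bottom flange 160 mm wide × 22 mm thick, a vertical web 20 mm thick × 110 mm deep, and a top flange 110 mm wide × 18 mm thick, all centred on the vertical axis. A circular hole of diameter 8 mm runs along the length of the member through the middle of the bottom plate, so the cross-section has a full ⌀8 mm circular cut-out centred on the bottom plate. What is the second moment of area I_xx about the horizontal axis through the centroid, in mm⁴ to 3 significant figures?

Decompose the section into non-overlapping parts with the origin at the bottom-left of its bounding rectangle.
Bottom plate: 160 × 22, A = 3 520 mm², y = 11 mm, Ī = 141 973 mm⁴.
Web plate: 20 × 110, A = 2 200 mm², y = 77 mm, Ī = 2 218 333 mm⁴.
Top plate: 110 × 18, A = 1 980 mm², y = 141 mm, Ī = 53 460 mm⁴.
Hole (subtracted): ⌀8, A = 50.265 mm², y = 11 mm, Ī = 201.06 mm⁴.
Centroid: ȳ = ΣA·y / ΣA = 63.629 mm.
Transfer each piece to the horizontal axis through the centroid using Ī + A·d² with d = y − 63.629:
  bottom plate: d = -52.629 mm → contributes +9 891 813 mm⁴
  web plate: d = 13.371 mm → contributes +2 611 641 mm⁴
  top plate: d = 77.371 mm → contributes +11 906 193 mm⁴
  hole: d = -52.629 mm → contributes −139 428 mm⁴
Total I = 24 270 219 mm⁴.

I_xx ≈ 2.43 × 10⁷ mm⁴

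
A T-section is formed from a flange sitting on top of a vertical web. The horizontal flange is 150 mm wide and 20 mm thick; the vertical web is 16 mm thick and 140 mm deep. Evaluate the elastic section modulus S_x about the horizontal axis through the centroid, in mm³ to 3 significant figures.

S_x ≈ 1.03 × 10⁵ mm³

Decompose the section into non-overlapping parts with the origin at the bottom-left of its bounding rectangle.
Flange: 150 × 20, A = 3 000 mm², y = 150 mm, Ī = 100 000 mm⁴.
Web: 16 × 140, A = 2 240 mm², y = 70 mm, Ī = 3 658 667 mm⁴.
Centroid: ȳ = ΣA·y / ΣA = 115.8 mm.
Transfer each piece to the horizontal axis through the centroid using Ī + A·d² with d = y − 115.8:
  flange: d = 34.198 mm → contributes +3 608 607 mm⁴
  web: d = -45.802 mm → contributes +8 357 694 mm⁴
Total I = 11 966 300 mm⁴.
Extreme fibre distance c = 115.8 mm; S = I/c = 103 335 mm³.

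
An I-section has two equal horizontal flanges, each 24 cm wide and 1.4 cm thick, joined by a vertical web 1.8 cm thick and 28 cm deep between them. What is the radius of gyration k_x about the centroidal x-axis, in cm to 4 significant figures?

Split into non-overlapping primitives; take the origin at the lower-left of the bounding box.
Bottom flange: 24 × 1.4, A = 33.6 cm², y = 0.7 cm, Ī = 5.488 cm⁴.
Web: 1.8 × 28, A = 50.4 cm², y = 15.4 cm, Ī = 3292.8 cm⁴.
Top flange: 24 × 1.4, A = 33.6 cm², y = 30.1 cm, Ī = 5.488 cm⁴.
By symmetry the centroid is at mid-height, ȳ = 15.4 cm.
Transfer each piece to the centroidal x-axis using Ī + A·d² with d = y − 15.4:
  bottom flange: d = -14.7 cm → contributes +7266.11 cm⁴
  web: d = 0 cm → contributes +3292.8 cm⁴
  top flange: d = 14.7 cm → contributes +7266.11 cm⁴
Total I = 17 825 cm⁴.
Radius of gyration: k = √(I/A) = √(17 825 / 117.6) = 12.3115 cm.

k_x ≈ 12.31 cm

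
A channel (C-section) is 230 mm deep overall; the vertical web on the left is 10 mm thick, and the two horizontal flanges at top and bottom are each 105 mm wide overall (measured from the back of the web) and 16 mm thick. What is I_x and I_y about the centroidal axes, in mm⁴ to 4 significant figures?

Break the section into simple shapes (no overlaps), measuring from the bottom-left corner of the bounding box.
Web: 10 × 230, A = 2 300 mm², y = 115 mm, Ī = 10 139 167 mm⁴.
Top flange (beyond web): 95 × 16, A = 1 520 mm², y = 222 mm, Ī = 32426.7 mm⁴.
Bottom flange (beyond web): 95 × 16, A = 1 520 mm², y = 8 mm, Ī = 32426.7 mm⁴.
By symmetry the centroid is at mid-height, ȳ = 115 mm.
Transfer each piece to the centroidal x-axis using Ī + A·d² with d = y − 115:
  web: d = 0 mm → contributes +10 139 167 mm⁴
  top flange (beyond web): d = 107 mm → contributes +17 434 907 mm⁴
  bottom flange (beyond web): d = -107 mm → contributes +17 434 907 mm⁴
Total I = 45 008 980 mm⁴.
For the y-axis: x̄ = 34.8876 mm.
Repeating about the centroidal y-axis gives I_y = 5 914 433 mm⁴.

I_x ≈ 4.501 × 10⁷ mm⁴, I_y ≈ 5.914 × 10⁶ mm⁴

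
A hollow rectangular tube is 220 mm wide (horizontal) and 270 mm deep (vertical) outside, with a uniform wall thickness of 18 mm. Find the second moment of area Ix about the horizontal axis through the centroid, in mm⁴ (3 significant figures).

Treat the section as a set of non-overlapping primitives; coordinates are from the bounding-box lower-left.
Outer rectangle: 220 × 270, A = 59 400 mm², y = 135 mm, Ī = 360 855 000 mm⁴.
Inner void (subtracted): 184 × 234, A = 43 056 mm², y = 135 mm, Ī = 196 464 528 mm⁴.
By symmetry the centroid is at mid-height, ȳ = 135 mm.
All pieces are centred on the horizontal axis through the centroid, so I = ΣĪ (holes subtracted) = 164 390 472 mm⁴.

Ix ≈ 1.64 × 10⁸ mm⁴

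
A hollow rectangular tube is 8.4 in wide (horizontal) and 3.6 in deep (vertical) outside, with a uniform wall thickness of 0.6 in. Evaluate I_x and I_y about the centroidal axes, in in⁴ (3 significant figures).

Break the section into simple shapes (no overlaps), measuring from the bottom-left corner of the bounding box.
Outer rectangle: 8.4 × 3.6, A = 30.24 in², y = 1.8 in, Ī = 32.659 in⁴.
Inner void (subtracted): 7.2 × 2.4, A = 17.28 in², y = 1.8 in, Ī = 8.2944 in⁴.
By symmetry the centroid is at mid-height, ȳ = 1.8 in.
All pieces are centred on the centroidal x-axis, so I = ΣĪ (holes subtracted) = 24.365 in⁴.
Repeating about the centroidal y-axis gives I_y = 103.16 in⁴.

I_x ≈ 24.4 in⁴, I_y ≈ 103 in⁴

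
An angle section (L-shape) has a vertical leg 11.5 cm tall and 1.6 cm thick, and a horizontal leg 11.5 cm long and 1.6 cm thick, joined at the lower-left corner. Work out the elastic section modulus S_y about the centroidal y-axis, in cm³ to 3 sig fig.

S_y ≈ 51.6 cm³

Break the section into simple shapes (no overlaps), measuring from the bottom-left corner of the bounding box.
Vertical leg: 1.6 × 11.5, A = 18.4 cm², x = 0.8 cm, Ī = 3.9253 cm⁴.
Horizontal leg (remainder): 9.9 × 1.6, A = 15.84 cm², x = 6.55 cm, Ī = 129.37 cm⁴.
Centroid: x̄ = ΣA·x / ΣA = 3.46 cm.
Transfer each piece to the centroidal y-axis using Ī + A·d² with d = x − 3.46:
  vertical leg: d = -2.66 cm → contributes +134.12 cm⁴
  horizontal leg (remainder): d = 3.09 cm → contributes +280.61 cm⁴
Total I = 414.73 cm⁴.
Extreme fibre distance c = 8.04 cm; S = I/c = 51.584 cm³.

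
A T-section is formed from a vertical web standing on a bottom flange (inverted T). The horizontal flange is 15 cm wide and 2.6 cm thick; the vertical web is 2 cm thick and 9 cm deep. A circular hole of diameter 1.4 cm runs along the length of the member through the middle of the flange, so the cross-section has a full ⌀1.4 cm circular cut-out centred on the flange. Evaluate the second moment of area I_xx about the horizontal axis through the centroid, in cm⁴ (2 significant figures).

I_xx ≈ 550 cm⁴

Split into non-overlapping primitives; take the origin at the lower-left of the bounding box.
Flange: 15 × 2.6, A = 39 cm², y = 1.3 cm, Ī = 21.97 cm⁴.
Web: 2 × 9, A = 18 cm², y = 7.1 cm, Ī = 121.5 cm⁴.
Hole (subtracted): ⌀1.4, A = 1.539 cm², y = 1.3 cm, Ī = 0.1886 cm⁴.
Centroid: ȳ = ΣA·y / ΣA = 3.182 cm.
Transfer each piece to the horizontal axis through the centroid using Ī + A·d² with d = y − 3.182:
  flange: d = -1.882 cm → contributes +160.2 cm⁴
  web: d = 3.918 cm → contributes +397.8 cm⁴
  hole: d = -1.882 cm → contributes −5.643 cm⁴
Total I = 552.3 cm⁴.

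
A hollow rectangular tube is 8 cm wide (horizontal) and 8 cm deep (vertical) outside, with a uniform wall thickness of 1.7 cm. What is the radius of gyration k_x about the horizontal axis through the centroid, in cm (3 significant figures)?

k_x ≈ 2.66 cm

Treat the section as a set of non-overlapping primitives; coordinates are from the bounding-box lower-left.
Outer rectangle: 8 × 8, A = 64 cm², y = 4 cm, Ī = 341.33 cm⁴.
Inner void (subtracted): 4.6 × 4.6, A = 21.16 cm², y = 4 cm, Ī = 37.312 cm⁴.
By symmetry the centroid is at mid-height, ȳ = 4 cm.
All pieces are centred on the horizontal axis through the centroid, so I = ΣĪ (holes subtracted) = 304.02 cm⁴.
Radius of gyration: k = √(I/A) = √(304.02 / 42.84) = 2.664 cm.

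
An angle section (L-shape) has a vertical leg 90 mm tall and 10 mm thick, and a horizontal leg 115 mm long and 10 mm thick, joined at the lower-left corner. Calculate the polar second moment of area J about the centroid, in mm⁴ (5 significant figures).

Treat the section as a set of non-overlapping primitives; coordinates are from the bounding-box lower-left.
Vertical leg: 10 × 90, A = 900 mm², y = 45 mm, Ī = 607 500 mm⁴.
Horizontal leg (remainder): 105 × 10, A = 1 050 mm², y = 5 mm, Ī = 8 750 mm⁴.
Centroid: ȳ = ΣA·y / ΣA = 23.46154 mm.
Transfer each piece to the centroidal x-axis using Ī + A·d² with d = y − 23.46154:
  vertical leg: d = 21.53846 mm → contributes +1 025 015 mm⁴
  horizontal leg (remainder): d = -18.46154 mm → contributes +366619.8 mm⁴
Total I = 1 391 635 mm⁴.
For the y-axis: x̄ = 35.96154 mm.
Repeating about the centroidal y-axis gives I_y = 2 574 447 mm⁴.
Polar second moment: J = I_x + I_y = 3 966 082 mm⁴.

J ≈ 3.9661 × 10⁶ mm⁴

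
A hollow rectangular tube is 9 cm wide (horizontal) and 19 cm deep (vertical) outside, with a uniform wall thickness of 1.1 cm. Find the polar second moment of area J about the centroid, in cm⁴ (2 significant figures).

J ≈ 3200 cm⁴

Treat the section as a set of non-overlapping primitives; coordinates are from the bounding-box lower-left.
Outer rectangle: 9 × 19, A = 171 cm², y = 9.5 cm, Ī = 5 144 cm⁴.
Inner void (subtracted): 6.8 × 16.8, A = 114.2 cm², y = 9.5 cm, Ī = 2 687 cm⁴.
By symmetry the centroid is at mid-height, ȳ = 9.5 cm.
All pieces are centred on the centroidal x-axis, so I = ΣĪ (holes subtracted) = 2 457 cm⁴.
Repeating about the centroidal y-axis gives I_y = 714 cm⁴.
Polar second moment: J = I_x + I_y = 3 171 cm⁴.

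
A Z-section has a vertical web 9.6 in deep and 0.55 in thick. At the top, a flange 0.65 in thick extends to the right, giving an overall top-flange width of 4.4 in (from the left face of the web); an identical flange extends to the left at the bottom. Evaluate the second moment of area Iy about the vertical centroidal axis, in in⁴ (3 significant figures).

Decompose the section into non-overlapping parts with the origin at the bottom-left of its bounding rectangle.
Web: 0.55 × 9.6, A = 5.28 in², x = 4.125 in, Ī = 0.1331 in⁴.
Top flange (beyond web): 3.85 × 0.65, A = 2.5025 in², x = 6.325 in, Ī = 3.0911 in⁴.
Bottom flange (beyond web): 3.85 × 0.65, A = 2.5025 in², x = 1.925 in, Ī = 3.0911 in⁴.
Centroid: x̄ = ΣA·x / ΣA = 4.125 in.
Transfer each piece to the vertical centroidal axis using Ī + A·d² with d = x − 4.125:
  web: d = 0 in → contributes +0.1331 in⁴
  top flange (beyond web): d = 2.2 in → contributes +15.203 in⁴
  bottom flange (beyond web): d = -2.2 in → contributes +15.203 in⁴
Total I = 30.54 in⁴.

Iy ≈ 30.5 in⁴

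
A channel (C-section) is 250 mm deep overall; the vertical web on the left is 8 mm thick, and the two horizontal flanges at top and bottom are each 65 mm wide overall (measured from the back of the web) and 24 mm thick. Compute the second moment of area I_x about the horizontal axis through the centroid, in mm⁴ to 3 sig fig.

Decompose the section into non-overlapping parts with the origin at the bottom-left of its bounding rectangle.
Web: 8 × 250, A = 2 000 mm², y = 125 mm, Ī = 10 416 667 mm⁴.
Top flange (beyond web): 57 × 24, A = 1 368 mm², y = 238 mm, Ī = 65 664 mm⁴.
Bottom flange (beyond web): 57 × 24, A = 1 368 mm², y = 12 mm, Ī = 65 664 mm⁴.
By symmetry the centroid is at mid-height, ȳ = 125 mm.
Transfer each piece to the horizontal axis through the centroid using Ī + A·d² with d = y − 125:
  web: d = 0 mm → contributes +10 416 667 mm⁴
  top flange (beyond web): d = 113 mm → contributes +17 533 656 mm⁴
  bottom flange (beyond web): d = -113 mm → contributes +17 533 656 mm⁴
Total I = 45 483 979 mm⁴.

I_x ≈ 4.55 × 10⁷ mm⁴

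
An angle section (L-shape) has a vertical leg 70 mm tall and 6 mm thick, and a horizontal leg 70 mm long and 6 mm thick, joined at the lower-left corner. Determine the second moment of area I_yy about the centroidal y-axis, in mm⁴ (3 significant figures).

I_yy ≈ 3.78 × 10⁵ mm⁴

Break the section into simple shapes (no overlaps), measuring from the bottom-left corner of the bounding box.
Vertical leg: 6 × 70, A = 420 mm², x = 3 mm, Ī = 1 260 mm⁴.
Horizontal leg (remainder): 64 × 6, A = 384 mm², x = 38 mm, Ī = 131 072 mm⁴.
Centroid: x̄ = ΣA·x / ΣA = 19.716 mm.
Transfer each piece to the centroidal y-axis using Ī + A·d² with d = x − 19.716:
  vertical leg: d = -16.716 mm → contributes +118 624 mm⁴
  horizontal leg (remainder): d = 18.284 mm → contributes +259 439 mm⁴
Total I = 378 063 mm⁴.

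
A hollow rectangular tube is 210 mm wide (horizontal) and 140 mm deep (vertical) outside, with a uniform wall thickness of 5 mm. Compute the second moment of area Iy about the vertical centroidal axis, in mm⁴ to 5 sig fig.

Iy ≈ 2.1378 × 10⁷ mm⁴

Split into non-overlapping primitives; take the origin at the lower-left of the bounding box.
Outer rectangle: 210 × 140, A = 29 400 mm², x = 105 mm, Ī = 108 045 000 mm⁴.
Inner void (subtracted): 200 × 130, A = 26 000 mm², x = 105 mm, Ī = 86 666 667 mm⁴.
By symmetry the centroid is at mid-width, x̄ = 105 mm.
All pieces are centred on the vertical centroidal axis, so I = ΣĪ (holes subtracted) = 21 378 333 mm⁴.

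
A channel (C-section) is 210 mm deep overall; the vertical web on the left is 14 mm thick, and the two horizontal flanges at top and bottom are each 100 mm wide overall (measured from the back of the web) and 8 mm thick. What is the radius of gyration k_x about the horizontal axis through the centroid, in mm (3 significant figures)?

Decompose the section into non-overlapping parts with the origin at the bottom-left of its bounding rectangle.
Web: 14 × 210, A = 2 940 mm², y = 105 mm, Ī = 10 804 500 mm⁴.
Top flange (beyond web): 86 × 8, A = 688 mm², y = 206 mm, Ī = 3669.3 mm⁴.
Bottom flange (beyond web): 86 × 8, A = 688 mm², y = 4 mm, Ī = 3669.3 mm⁴.
By symmetry the centroid is at mid-height, ȳ = 105 mm.
Transfer each piece to the horizontal axis through the centroid using Ī + A·d² with d = y − 105:
  web: d = 0 mm → contributes +10 804 500 mm⁴
  top flange (beyond web): d = 101 mm → contributes +7 021 957 mm⁴
  bottom flange (beyond web): d = -101 mm → contributes +7 021 957 mm⁴
Total I = 24 848 415 mm⁴.
Radius of gyration: k = √(I/A) = √(24 848 415 / 4 316) = 75.877 mm.

k_x ≈ 75.9 mm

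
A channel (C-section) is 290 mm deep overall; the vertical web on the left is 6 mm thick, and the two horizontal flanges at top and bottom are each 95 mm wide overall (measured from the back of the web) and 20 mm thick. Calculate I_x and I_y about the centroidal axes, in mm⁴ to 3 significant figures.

Break the section into simple shapes (no overlaps), measuring from the bottom-left corner of the bounding box.
Web: 6 × 290, A = 1 740 mm², y = 145 mm, Ī = 12 194 500 mm⁴.
Top flange (beyond web): 89 × 20, A = 1 780 mm², y = 280 mm, Ī = 59 333 mm⁴.
Bottom flange (beyond web): 89 × 20, A = 1 780 mm², y = 10 mm, Ī = 59 333 mm⁴.
By symmetry the centroid is at mid-height, ȳ = 145 mm.
Transfer each piece to the centroidal x-axis using Ī + A·d² with d = y − 145:
  web: d = 0 mm → contributes +12 194 500 mm⁴
  top flange (beyond web): d = 135 mm → contributes +32 499 833 mm⁴
  bottom flange (beyond web): d = -135 mm → contributes +32 499 833 mm⁴
Total I = 77 194 167 mm⁴.
For the y-axis: x̄ = 34.906 mm.
Repeating about the centroidal y-axis gives I_y = 4 992 119 mm⁴.

I_x ≈ 7.72 × 10⁷ mm⁴, I_y ≈ 4.99 × 10⁶ mm⁴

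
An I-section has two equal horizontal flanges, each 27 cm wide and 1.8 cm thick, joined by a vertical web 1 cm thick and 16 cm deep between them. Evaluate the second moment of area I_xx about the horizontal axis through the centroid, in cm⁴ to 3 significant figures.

I_xx ≈ 8070 cm⁴

Treat the section as a set of non-overlapping primitives; coordinates are from the bounding-box lower-left.
Bottom flange: 27 × 1.8, A = 48.6 cm², y = 0.9 cm, Ī = 13.122 cm⁴.
Web: 1 × 16, A = 16 cm², y = 9.8 cm, Ī = 341.33 cm⁴.
Top flange: 27 × 1.8, A = 48.6 cm², y = 18.7 cm, Ī = 13.122 cm⁴.
By symmetry the centroid is at mid-height, ȳ = 9.8 cm.
Transfer each piece to the horizontal axis through the centroid using Ī + A·d² with d = y − 9.8:
  bottom flange: d = -8.9 cm → contributes +3862.7 cm⁴
  web: d = 0 cm → contributes +341.33 cm⁴
  top flange: d = 8.9 cm → contributes +3862.7 cm⁴
Total I = 8066.8 cm⁴.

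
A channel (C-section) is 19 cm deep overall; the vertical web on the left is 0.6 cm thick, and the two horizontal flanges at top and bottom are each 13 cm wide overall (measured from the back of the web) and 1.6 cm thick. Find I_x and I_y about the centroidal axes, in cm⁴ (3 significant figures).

Split into non-overlapping primitives; take the origin at the lower-left of the bounding box.
Web: 0.6 × 19, A = 11.4 cm², y = 9.5 cm, Ī = 342.95 cm⁴.
Top flange (beyond web): 12.4 × 1.6, A = 19.84 cm², y = 18.2 cm, Ī = 4.2325 cm⁴.
Bottom flange (beyond web): 12.4 × 1.6, A = 19.84 cm², y = 0.8 cm, Ī = 4.2325 cm⁴.
By symmetry the centroid is at mid-height, ȳ = 9.5 cm.
Transfer each piece to the centroidal x-axis using Ī + A·d² with d = y − 9.5:
  web: d = 0 cm → contributes +342.95 cm⁴
  top flange (beyond web): d = 8.7 cm → contributes +1505.9 cm⁴
  bottom flange (beyond web): d = -8.7 cm → contributes +1505.9 cm⁴
Total I = 3354.8 cm⁴.
For the y-axis: x̄ = 5.3493 cm.
Repeating about the centroidal y-axis gives I_y = 882.93 cm⁴.

I_x ≈ 3350 cm⁴, I_y ≈ 883 cm⁴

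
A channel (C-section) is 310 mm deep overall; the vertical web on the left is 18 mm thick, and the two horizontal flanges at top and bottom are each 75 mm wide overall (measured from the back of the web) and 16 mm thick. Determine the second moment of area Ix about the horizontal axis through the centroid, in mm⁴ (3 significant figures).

Break the section into simple shapes (no overlaps), measuring from the bottom-left corner of the bounding box.
Web: 18 × 310, A = 5 580 mm², y = 155 mm, Ī = 44 686 500 mm⁴.
Top flange (beyond web): 57 × 16, A = 912 mm², y = 302 mm, Ī = 19 456 mm⁴.
Bottom flange (beyond web): 57 × 16, A = 912 mm², y = 8 mm, Ī = 19 456 mm⁴.
By symmetry the centroid is at mid-height, ȳ = 155 mm.
Transfer each piece to the horizontal axis through the centroid using Ī + A·d² with d = y − 155:
  web: d = 0 mm → contributes +44 686 500 mm⁴
  top flange (beyond web): d = 147 mm → contributes +19 726 864 mm⁴
  bottom flange (beyond web): d = -147 mm → contributes +19 726 864 mm⁴
Total I = 84 140 228 mm⁴.

Ix ≈ 8.41 × 10⁷ mm⁴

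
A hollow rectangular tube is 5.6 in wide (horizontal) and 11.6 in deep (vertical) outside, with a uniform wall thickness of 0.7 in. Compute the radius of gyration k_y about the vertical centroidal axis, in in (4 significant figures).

k_y ≈ 2.197 in

Split into non-overlapping primitives; take the origin at the lower-left of the bounding box.
Outer rectangle: 5.6 × 11.6, A = 64.96 in², x = 2.8 in, Ī = 169.762 in⁴.
Inner void (subtracted): 4.2 × 10.2, A = 42.84 in², x = 2.8 in, Ī = 62.9748 in⁴.
By symmetry the centroid is at mid-width, x̄ = 2.8 in.
All pieces are centred on the vertical centroidal axis, so I = ΣĪ (holes subtracted) = 106.787 in⁴.
Radius of gyration: k = √(I/A) = √(106.787 / 22.12) = 2.19719 in.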